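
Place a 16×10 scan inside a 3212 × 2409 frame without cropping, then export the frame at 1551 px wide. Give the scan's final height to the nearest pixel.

At 3212×2409 the scan is width-limited, so height = 3212 × 10/16 ≈ 2007.50 px.
Scaling 3212 → 1551 is ×0.4829, so the height becomes 2007.50 × 0.4829 ≈ 969.38 px.

969 px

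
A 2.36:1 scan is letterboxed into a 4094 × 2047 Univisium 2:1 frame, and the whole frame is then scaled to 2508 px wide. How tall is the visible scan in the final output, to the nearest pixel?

1063 px

At 4094×2047 the scan is width-limited, so height = 4094 / 2.360 ≈ 1734.75 px.
The frame scales by 2508/4094 = 0.6126; 1734.75 × 0.6126 ≈ 1062.71 px.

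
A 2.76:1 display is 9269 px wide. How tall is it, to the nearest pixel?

3358 px

Height = 9269 / 2.760 = 3358.33.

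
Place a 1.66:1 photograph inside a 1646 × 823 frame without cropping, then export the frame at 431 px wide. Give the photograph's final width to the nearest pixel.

At 1646×823 the photograph is height-limited, so width = 823 × 1.660 ≈ 1366.18 px.
Resizing to 431 px wide multiplies everything by 0.2618: 1366.18 → 357.73 px.

358 px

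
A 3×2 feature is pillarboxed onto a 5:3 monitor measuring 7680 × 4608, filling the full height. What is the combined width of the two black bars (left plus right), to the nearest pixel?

The feature is 4608 × 3/2 ≈ 6912.00 px wide.
7680 − 6912.00 = 768.00 px of bars.

768 px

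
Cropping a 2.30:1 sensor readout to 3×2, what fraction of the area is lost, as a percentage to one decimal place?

34.8%

3×2 is narrower than 2.30:1, so the crop keeps the full height and trims the width.
Area ratio = (1.500)/(2.300) = 65.22%; the remaining 34.78% is cropped out.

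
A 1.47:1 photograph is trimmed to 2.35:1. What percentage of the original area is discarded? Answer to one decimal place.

2.35:1 is wider than 1.47:1, so the crop keeps the full width and trims the height.
(1.470)/(2.350) ≈ 0.626 of the area survives, leaving 37.45% discarded.

37.4%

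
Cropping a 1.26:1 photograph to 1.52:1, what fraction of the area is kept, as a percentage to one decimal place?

Going from 1.26:1 to 1.52:1 means cutting height while keeping width.
(1.260)/(1.520) ≈ 0.829 of the area survives.

82.9%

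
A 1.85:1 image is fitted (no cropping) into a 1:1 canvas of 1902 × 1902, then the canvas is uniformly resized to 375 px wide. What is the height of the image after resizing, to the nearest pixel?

At 1902×1902 the image is width-limited, so height = 1902 / 1.850 ≈ 1028.11 px.
Scaling 1902 → 375 is ×0.1972, so the height becomes 1028.11 × 0.1972 ≈ 202.70 px.

203 px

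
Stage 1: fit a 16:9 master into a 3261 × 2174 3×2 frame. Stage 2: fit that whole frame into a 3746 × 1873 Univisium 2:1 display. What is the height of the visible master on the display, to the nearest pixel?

First fit — 16:9 into 3261×2174 spans the width: 3261.00 × 1834.31.
The 3×2 canvas is height-limited in 3746×1873, giving 2809.50 × 1873.00; scale factor 0.8615.
So the master's height is 1834.31 × 0.8615 ≈ 1580.34.

1580 px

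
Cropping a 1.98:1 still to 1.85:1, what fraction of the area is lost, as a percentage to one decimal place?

Going from 1.98:1 to 1.85:1 means cutting width while keeping height.
(1.850)/(1.980) ≈ 0.934 of the area survives, leaving 6.57% discarded.

6.6%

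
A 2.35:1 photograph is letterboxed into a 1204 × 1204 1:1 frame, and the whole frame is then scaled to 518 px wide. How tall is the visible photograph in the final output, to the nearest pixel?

220 px

Fitted into 1204×1204, the photograph spans the width; its height is 1204 / 2.350 ≈ 512.34 px.
The frame scales by 518/1204 = 0.4302; 512.34 × 0.4302 ≈ 220.43 px.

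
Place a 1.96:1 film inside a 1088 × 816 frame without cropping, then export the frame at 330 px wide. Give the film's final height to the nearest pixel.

In the 1088×816 frame the film fills the width: height = 1088 / 1.960 ≈ 555.10 px.
The frame scales by 330/1088 = 0.3033; 555.10 × 0.3033 ≈ 168.37 px.

168 px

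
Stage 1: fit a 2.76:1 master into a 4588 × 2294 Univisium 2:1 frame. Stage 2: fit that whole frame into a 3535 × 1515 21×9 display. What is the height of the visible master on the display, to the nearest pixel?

First fit — 2.76:1 into 4588×2294 spans the width: 4588.00 × 1662.32.
The Univisium 2:1 canvas is height-limited in 3535×1515, giving 3030.00 × 1515.00; scale factor 0.6604.
Applying the same ×0.6604: 1662.32 → 1097.83.

1098 px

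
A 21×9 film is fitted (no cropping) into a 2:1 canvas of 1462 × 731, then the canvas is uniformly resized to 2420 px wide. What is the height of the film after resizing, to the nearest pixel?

1037 px

At 1462×731 the film is width-limited, so height = 1462 × 9/21 ≈ 626.57 px.
The frame scales by 2420/1462 = 1.6553; 626.57 × 1.6553 ≈ 1037.14 px.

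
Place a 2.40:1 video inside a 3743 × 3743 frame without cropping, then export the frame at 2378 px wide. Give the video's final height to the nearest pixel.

991 px

At 3743×3743 the video is width-limited, so height = 3743 / 2.400 ≈ 1559.58 px.
Resizing to 2378 px wide multiplies everything by 0.6353: 1559.58 → 990.83 px.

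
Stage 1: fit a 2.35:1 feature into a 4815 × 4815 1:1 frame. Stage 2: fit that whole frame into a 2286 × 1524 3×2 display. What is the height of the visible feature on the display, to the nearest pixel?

649 px

First fit — 2.35:1 into 4815×4815 spans the width: 4815.00 × 2048.94.
The 1:1 canvas is height-limited in 2286×1524, giving 1524.00 × 1524.00; scale factor 0.3165.
Applying the same ×0.3165: 2048.94 → 648.51.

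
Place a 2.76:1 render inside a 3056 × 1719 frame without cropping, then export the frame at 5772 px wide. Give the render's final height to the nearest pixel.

At 3056×1719 the render is width-limited, so height = 3056 / 2.760 ≈ 1107.25 px.
Scaling 3056 → 5772 is ×1.8887, so the height becomes 1107.25 × 1.8887 ≈ 2091.30 px.

2091 px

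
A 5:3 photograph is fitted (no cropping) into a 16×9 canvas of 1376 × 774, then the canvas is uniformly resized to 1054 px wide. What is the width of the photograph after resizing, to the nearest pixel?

At 1376×774 the photograph is height-limited, so width = 774 × 5/3 ≈ 1290.00 px.
Resizing to 1054 px wide multiplies everything by 0.7660: 1290.00 → 988.12 px.

988 px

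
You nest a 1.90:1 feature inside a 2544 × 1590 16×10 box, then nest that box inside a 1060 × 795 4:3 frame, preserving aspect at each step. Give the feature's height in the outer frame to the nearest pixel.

558 px

Inside the 2544×1590 canvas the feature is width-limited at 2544.00 × 1338.95.
The 16×10 canvas is width-limited in 1060×795, giving 1060.00 × 662.50; scale factor 0.4167.
Applying the same ×0.4167: 1338.95 → 557.89.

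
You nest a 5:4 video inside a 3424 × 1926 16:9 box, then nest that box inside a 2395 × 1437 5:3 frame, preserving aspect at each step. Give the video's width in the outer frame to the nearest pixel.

Inside the 3424×1926 canvas the video is height-limited at 2407.50 × 1926.00.
16:9 in 2395×1437: fills the width, so the intermediate becomes 2395.00 × 1347.19 — a scale of ×0.6995.
Applying the same ×0.6995: 2407.50 → 1683.98.

1684 px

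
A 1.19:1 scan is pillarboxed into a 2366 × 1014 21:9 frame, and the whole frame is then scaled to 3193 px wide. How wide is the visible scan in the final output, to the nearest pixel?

1628 px

At 2366×1014 the scan is height-limited, so width = 1014 × 1.190 ≈ 1206.66 px.
Scaling 2366 → 3193 is ×1.3495, so the width becomes 1206.66 × 1.3495 ≈ 1628.43 px.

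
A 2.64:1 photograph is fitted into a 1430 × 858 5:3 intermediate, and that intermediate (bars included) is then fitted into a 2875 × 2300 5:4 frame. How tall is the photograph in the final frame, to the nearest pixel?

1089 px

Inside the 1430×858 canvas the photograph is width-limited at 1430.00 × 541.67.
Second fit — the 5:3 canvas into 2875×2300 spans the width: 2875.00 × 1725.00 (×2.0105 from 1430×858).
So the photograph's height is 541.67 × 2.0105 ≈ 1089.02.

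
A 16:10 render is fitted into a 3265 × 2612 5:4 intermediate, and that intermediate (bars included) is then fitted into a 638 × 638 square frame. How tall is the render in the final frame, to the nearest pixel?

16:10 in 3265×2612: fills the width, so the render is 3265.00 × 2040.62.
The 5:4 canvas is width-limited in 638×638, giving 638.00 × 510.40; scale factor 0.1954.
So the render's height is 2040.62 × 0.1954 ≈ 398.75.

399 px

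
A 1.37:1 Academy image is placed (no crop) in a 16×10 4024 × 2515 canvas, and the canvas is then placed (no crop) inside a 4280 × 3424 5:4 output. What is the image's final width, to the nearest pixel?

3665 px

1.37:1 Academy in 4024×2515: fills the height, so the image is 3445.55 × 2515.00.
The 16×10 canvas is width-limited in 4280×3424, giving 4280.00 × 2675.00; scale factor 1.0636.
The image scales with it: width 3445.55 × 1.0636 ≈ 3664.75.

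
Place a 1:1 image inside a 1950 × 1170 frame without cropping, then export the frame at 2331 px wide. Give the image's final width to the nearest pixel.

1399 px

At 1950×1170 the image is height-limited, so width = 1170 × 1/1 ≈ 1170.00 px.
Scaling 1950 → 2331 is ×1.1954, so the width becomes 1170.00 × 1.1954 ≈ 1398.60 px.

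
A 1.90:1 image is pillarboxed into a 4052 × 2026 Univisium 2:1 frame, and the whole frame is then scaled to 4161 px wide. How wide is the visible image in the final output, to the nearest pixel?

3953 px

At 4052×2026 the image is height-limited, so width = 2026 × 1.900 ≈ 3849.40 px.
Scaling 4052 → 4161 is ×1.0269, so the width becomes 3849.40 × 1.0269 ≈ 3952.95 px.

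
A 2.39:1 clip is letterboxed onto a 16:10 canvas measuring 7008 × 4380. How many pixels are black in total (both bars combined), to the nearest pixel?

10146059 pixels

2.39:1 (2.390) > 16:10 (1.600), so the clip fills the width.
The clip is 7008 / 2.390 ≈ 2932.2176 px tall.
Black = 4380 − 2932.2176 = 1447.7824 px.
Across the 7008-px span: 1447.7824 × 7008 ≈ 10146059 px.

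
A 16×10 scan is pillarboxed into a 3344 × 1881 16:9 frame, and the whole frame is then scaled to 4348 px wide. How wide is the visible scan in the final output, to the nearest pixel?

In the 3344×1881 frame the scan fills the height: width = 1881 × 16/10 ≈ 3009.60 px.
Resizing to 4348 px wide multiplies everything by 1.3002: 3009.60 → 3913.20 px.

3913 px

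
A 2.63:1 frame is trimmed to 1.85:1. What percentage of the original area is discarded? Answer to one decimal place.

The height stays; only width is cut (since 1.85:1 is narrower than 2.63:1).
Fraction kept = (1.850)/(2.630) ≈ 70.34%, so 29.66% is lost.

29.7%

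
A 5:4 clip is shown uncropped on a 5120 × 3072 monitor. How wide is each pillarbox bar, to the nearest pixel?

Since 1.250 < 1.667, the clip is height-limited.
Content width = 3072 × 5/4 ≈ 3840.00 px.
5120 − 3840.00 = 1280.00 px of bars (640.00 each).

640 px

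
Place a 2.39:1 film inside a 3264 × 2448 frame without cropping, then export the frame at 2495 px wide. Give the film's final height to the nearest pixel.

In the 3264×2448 frame the film fills the width: height = 3264 / 2.390 ≈ 1365.69 px.
The frame scales by 2495/3264 = 0.7644; 1365.69 × 0.7644 ≈ 1043.93 px.

1044 px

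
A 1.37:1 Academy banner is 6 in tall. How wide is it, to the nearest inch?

8 in

Width = 6 × 1.370 = 8.22.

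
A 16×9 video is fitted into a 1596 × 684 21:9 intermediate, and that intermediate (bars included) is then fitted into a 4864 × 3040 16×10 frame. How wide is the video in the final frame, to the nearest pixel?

3706 px

16×9 in 1596×684: fills the height, so the video is 1216.00 × 684.00.
21:9 in 4864×3040: fills the width, so the intermediate becomes 4864.00 × 2084.57 — a scale of ×3.0476.
The video scales with it: width 1216.00 × 3.0476 ≈ 3705.90.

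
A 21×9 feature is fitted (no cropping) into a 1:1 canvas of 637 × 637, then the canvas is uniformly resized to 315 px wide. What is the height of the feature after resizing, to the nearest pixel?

In the 637×637 frame the feature fills the width: height = 637 × 9/21 ≈ 273.00 px.
The frame scales by 315/637 = 0.4945; 273.00 × 0.4945 ≈ 135.00 px.

135 px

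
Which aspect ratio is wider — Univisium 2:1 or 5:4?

Univisium 2:1

Univisium 2:1 = 2 and 5:4 = 1.25; 2 > 1.25.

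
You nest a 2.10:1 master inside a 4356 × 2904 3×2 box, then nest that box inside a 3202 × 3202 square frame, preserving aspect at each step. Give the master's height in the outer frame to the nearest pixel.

1525 px

Inside the 4356×2904 canvas the master is width-limited at 4356.00 × 2074.29.
3×2 in 3202×3202: fills the width, so the intermediate becomes 3202.00 × 2134.67 — a scale of ×0.7351.
The master scales with it: height 2074.29 × 0.7351 ≈ 1524.76.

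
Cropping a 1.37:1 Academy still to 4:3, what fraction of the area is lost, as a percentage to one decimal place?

2.7%

The height stays; only width is cut (since 4:3 is narrower than 1.37:1 Academy).
Area ratio = (1.333)/(1.370) = 97.32%; the remaining 2.68% is cropped out.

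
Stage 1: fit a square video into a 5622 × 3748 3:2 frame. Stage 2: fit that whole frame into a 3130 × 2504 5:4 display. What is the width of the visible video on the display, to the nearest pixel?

2087 px

square in 5622×3748: fills the height, so the video is 3748.00 × 3748.00.
3:2 in 3130×2504: fills the width, so the intermediate becomes 3130.00 × 2086.67 — a scale of ×0.5567.
Applying the same ×0.5567: 3748.00 → 2086.67.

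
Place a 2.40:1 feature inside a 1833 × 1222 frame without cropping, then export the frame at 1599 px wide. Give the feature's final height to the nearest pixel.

In the 1833×1222 frame the feature fills the width: height = 1833 / 2.400 ≈ 763.75 px.
Scaling 1833 → 1599 is ×0.8723, so the height becomes 763.75 × 0.8723 ≈ 666.25 px.

666 px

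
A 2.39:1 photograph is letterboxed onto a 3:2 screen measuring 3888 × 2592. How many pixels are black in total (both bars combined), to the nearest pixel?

2.39:1 (2.390) > 3:2 (1.500), so the photograph fills the width.
The photograph is 3888 / 2.390 ≈ 1626.7782 px tall.
Black = 2592 − 1626.7782 = 965.2218 px.
That's 965.2218 × 3888 ≈ 3752782 black pixels.

3752782 pixels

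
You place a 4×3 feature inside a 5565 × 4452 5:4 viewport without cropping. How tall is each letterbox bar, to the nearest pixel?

Since 1.333 > 1.250, the feature is width-limited.
That makes the image 4173.75 px tall (5565 × 3/4).
4452 − 4173.75 = 278.25 px of bars (139.12 each).

139 px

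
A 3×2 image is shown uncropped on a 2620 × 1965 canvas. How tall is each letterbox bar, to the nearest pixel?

109 px

Since 1.500 > 1.333, the image is width-limited.
Content height = 2620 × 2/3 ≈ 1746.67 px.
Leftover height: 1965 − 1746.67 = 218.33 px → 109.17 each side.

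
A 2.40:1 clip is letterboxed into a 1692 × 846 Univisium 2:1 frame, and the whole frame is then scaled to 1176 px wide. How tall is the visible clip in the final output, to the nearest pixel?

490 px

Fitted into 1692×846, the clip spans the width; its height is 1692 / 2.400 ≈ 705.00 px.
Scaling 1692 → 1176 is ×0.6950, so the height becomes 705.00 × 0.6950 ≈ 490.00 px.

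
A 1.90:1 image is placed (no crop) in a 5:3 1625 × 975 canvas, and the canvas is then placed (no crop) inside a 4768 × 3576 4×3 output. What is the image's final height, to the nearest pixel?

1.90:1 in 1625×975: fills the width, so the image is 1625.00 × 855.26.
Second fit — the 5:3 canvas into 4768×3576 spans the width: 4768.00 × 2860.80 (×2.9342 from 1625×975).
Applying the same ×2.9342: 855.26 → 2509.47.

2509 px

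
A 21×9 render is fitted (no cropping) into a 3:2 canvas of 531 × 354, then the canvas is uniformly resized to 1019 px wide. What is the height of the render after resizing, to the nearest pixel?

437 px

Fitted into 531×354, the render spans the width; its height is 531 × 9/21 ≈ 227.57 px.
Scaling 531 → 1019 is ×1.9190, so the height becomes 227.57 × 1.9190 ≈ 436.71 px.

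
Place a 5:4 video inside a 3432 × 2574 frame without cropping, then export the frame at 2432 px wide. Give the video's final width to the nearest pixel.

Fitted into 3432×2574, the video spans the height; its width is 2574 × 5/4 ≈ 3217.50 px.
The frame scales by 2432/3432 = 0.7086; 3217.50 × 0.7086 ≈ 2280.00 px.

2280 px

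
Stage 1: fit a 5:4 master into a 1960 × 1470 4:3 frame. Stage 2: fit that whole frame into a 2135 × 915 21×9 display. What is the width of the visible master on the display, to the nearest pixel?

5:4 in 1960×1470: fills the height, so the master is 1837.50 × 1470.00.
The 4:3 canvas is height-limited in 2135×915, giving 1220.00 × 915.00; scale factor 0.6224.
Applying the same ×0.6224: 1837.50 → 1143.75.

1144 px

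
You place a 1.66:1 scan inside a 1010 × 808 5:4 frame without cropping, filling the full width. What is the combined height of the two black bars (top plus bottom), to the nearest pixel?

200 px

That makes the image 608.43 px tall (1010 / 1.660).
808 − 608.43 = 199.57 px of bars.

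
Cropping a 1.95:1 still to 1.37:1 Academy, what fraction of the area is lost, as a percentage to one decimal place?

The height stays; only width is cut (since 1.37:1 Academy is narrower than 1.95:1).
(1.370)/(1.950) ≈ 0.703 of the area survives, leaving 29.74% discarded.

29.7%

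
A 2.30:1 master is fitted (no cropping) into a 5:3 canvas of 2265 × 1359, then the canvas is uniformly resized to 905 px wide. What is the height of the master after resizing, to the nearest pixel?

In the 2265×1359 frame the master fills the width: height = 2265 / 2.300 ≈ 984.78 px.
Scaling 2265 → 905 is ×0.3996, so the height becomes 984.78 × 0.3996 ≈ 393.48 px.

393 px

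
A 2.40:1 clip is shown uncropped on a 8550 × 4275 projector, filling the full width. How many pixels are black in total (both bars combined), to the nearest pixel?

6091875 pixels

That makes the image 3562.5000 px tall (8550 / 2.400).
Black = 4275 − 3562.5000 = 712.5000 px.
Bar area = 712.5000 × 8550 ≈ 6091875 px.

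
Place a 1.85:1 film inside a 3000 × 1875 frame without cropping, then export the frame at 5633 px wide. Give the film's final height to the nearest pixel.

3045 px

Fitted into 3000×1875, the film spans the width; its height is 3000 / 1.850 ≈ 1621.62 px.
The frame scales by 5633/3000 = 1.8777; 1621.62 × 1.8777 ≈ 3044.86 px.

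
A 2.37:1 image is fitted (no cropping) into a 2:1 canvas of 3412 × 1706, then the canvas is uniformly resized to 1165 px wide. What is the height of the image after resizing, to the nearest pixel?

492 px

In the 3412×1706 frame the image fills the width: height = 3412 / 2.370 ≈ 1439.66 px.
The frame scales by 1165/3412 = 0.3414; 1439.66 × 0.3414 ≈ 491.56 px.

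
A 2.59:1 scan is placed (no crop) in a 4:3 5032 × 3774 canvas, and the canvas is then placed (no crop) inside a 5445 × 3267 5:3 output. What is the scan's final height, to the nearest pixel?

First fit — 2.59:1 into 5032×3774 spans the width: 5032.00 × 1942.86.
The 4:3 canvas is height-limited in 5445×3267, giving 4356.00 × 3267.00; scale factor 0.8657.
Applying the same ×0.8657: 1942.86 → 1681.85.

1682 px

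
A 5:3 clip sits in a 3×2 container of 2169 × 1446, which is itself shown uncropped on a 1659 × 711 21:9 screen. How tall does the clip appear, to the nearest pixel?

640 px

First fit — 5:3 into 2169×1446 spans the width: 2169.00 × 1301.40.
Second fit — the 3×2 canvas into 1659×711 spans the height: 1066.50 × 711.00 (×0.4917 from 2169×1446).
Applying the same ×0.4917: 1301.40 → 639.90.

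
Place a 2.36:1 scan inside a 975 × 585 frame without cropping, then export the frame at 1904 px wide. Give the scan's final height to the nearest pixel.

At 975×585 the scan is width-limited, so height = 975 / 2.360 ≈ 413.14 px.
Scaling 975 → 1904 is ×1.9528, so the height becomes 413.14 × 1.9528 ≈ 806.78 px.

807 px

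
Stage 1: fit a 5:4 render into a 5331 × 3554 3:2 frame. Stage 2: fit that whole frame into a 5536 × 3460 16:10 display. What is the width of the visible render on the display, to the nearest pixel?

First fit — 5:4 into 5331×3554 spans the height: 4442.50 × 3554.00.
Second fit — the 3:2 canvas into 5536×3460 spans the height: 5190.00 × 3460.00 (×0.9736 from 5331×3554).
The render scales with it: width 4442.50 × 0.9736 ≈ 4325.00.

4325 px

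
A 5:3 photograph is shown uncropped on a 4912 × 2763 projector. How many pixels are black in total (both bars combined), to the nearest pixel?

5:3 (1.667) < 16:9 (1.778), so the photograph fills the height.
The photograph is 2763 × 5/3 ≈ 4605.0000 px wide.
Black = 4912 − 4605.0000 = 307.0000 px.
Across the 2763-px span: 307.0000 × 2763 ≈ 848241 px.

848241 pixels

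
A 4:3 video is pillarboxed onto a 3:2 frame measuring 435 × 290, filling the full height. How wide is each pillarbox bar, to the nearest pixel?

24 px

That makes the image 386.67 px wide (290 × 4/3).
Leftover width: 435 − 386.67 = 48.33 px → 24.17 each side.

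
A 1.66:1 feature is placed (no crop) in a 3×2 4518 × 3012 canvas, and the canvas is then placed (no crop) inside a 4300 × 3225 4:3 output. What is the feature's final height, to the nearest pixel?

Inside the 4518×3012 canvas the feature is width-limited at 4518.00 × 2721.69.
Second fit — the 3×2 canvas into 4300×3225 spans the width: 4300.00 × 2866.67 (×0.9517 from 4518×3012).
So the feature's height is 2721.69 × 0.9517 ≈ 2590.36.

2590 px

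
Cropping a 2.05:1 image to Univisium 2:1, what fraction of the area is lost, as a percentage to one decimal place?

The height stays; only width is cut (since Univisium 2:1 is narrower than 2.05:1).
Fraction kept = (2.000)/(2.050) ≈ 97.56%, so 2.44% is lost.

2.4%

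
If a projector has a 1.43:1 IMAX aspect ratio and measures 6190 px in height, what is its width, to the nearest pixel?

Width = 6190 × 1.430 = 8851.70.

8852 px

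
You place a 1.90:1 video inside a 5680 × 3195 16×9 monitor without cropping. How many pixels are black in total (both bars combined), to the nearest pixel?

1.90:1 (1.900) > 16×9 (1.778), so the video fills the width.
That makes the image 2989.4737 px tall (5680 / 1.900).
Leftover height: 3195 − 2989.4737 = 205.5263 px.
That's 205.5263 × 5680 ≈ 1167389 black pixels.

1167389 pixels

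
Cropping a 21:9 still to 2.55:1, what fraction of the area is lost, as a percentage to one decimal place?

8.5%

2.55:1 is wider than 21:9, so the crop keeps the full width and trims the height.
Fraction kept = (2.333)/(2.550) ≈ 91.50%, so 8.50% is lost.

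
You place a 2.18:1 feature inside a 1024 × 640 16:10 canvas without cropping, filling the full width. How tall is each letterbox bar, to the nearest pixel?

85 px

That makes the image 469.72 px tall (1024 / 2.180).
Leftover height: 640 − 469.72 = 170.28 px → 85.14 each side.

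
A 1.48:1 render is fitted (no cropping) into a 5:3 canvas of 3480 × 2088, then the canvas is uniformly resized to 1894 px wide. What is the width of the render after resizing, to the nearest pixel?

In the 3480×2088 frame the render fills the height: width = 2088 × 1.480 ≈ 3090.24 px.
Resizing to 1894 px wide multiplies everything by 0.5443: 3090.24 → 1681.87 px.

1682 px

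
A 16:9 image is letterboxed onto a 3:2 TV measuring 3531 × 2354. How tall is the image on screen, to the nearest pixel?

1986 px

16:9 (1.778) > 3:2 (1.500), so the image fills the width.
Content height = 3531 × 9/16 ≈ 1986.19 px.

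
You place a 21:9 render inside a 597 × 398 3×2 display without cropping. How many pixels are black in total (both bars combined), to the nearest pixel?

84859 pixels

Since 2.333 > 1.500, the render is width-limited.
The render is 597 × 9/21 ≈ 255.8571 px tall.
398 − 255.8571 = 142.1429 px of bars.
Bar area = 142.1429 × 597 ≈ 84859 px.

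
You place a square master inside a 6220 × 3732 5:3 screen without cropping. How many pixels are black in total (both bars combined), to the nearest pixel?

9285216 pixels

square is narrower than 5:3, so it spans the full height.
Content width = 3732 × 1/1 ≈ 3732.0000 px.
6220 − 3732.0000 = 2488.0000 px of bars.
Bar area = 2488.0000 × 3732 ≈ 9285216 px.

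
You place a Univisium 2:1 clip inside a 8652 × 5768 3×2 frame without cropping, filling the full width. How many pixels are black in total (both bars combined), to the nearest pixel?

12476184 pixels

The clip is 8652 × 1/2 ≈ 4326.0000 px tall.
5768 − 4326.0000 = 1442.0000 px of bars.
Across the 8652-px span: 1442.0000 × 8652 ≈ 12476184 px.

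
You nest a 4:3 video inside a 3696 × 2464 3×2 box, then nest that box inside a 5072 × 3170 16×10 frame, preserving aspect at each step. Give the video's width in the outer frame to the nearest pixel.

4227 px

4:3 in 3696×2464: fills the height, so the video is 3285.33 × 2464.00.
The 3×2 canvas is height-limited in 5072×3170, giving 4755.00 × 3170.00; scale factor 1.2865.
The video scales with it: width 3285.33 × 1.2865 ≈ 4226.67.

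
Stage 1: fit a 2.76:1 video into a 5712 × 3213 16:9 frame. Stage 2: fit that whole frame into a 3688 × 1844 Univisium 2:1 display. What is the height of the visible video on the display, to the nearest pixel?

1188 px

First fit — 2.76:1 into 5712×3213 spans the width: 5712.00 × 2069.57.
Second fit — the 16:9 canvas into 3688×1844 spans the height: 3278.22 × 1844.00 (×0.5739 from 5712×3213).
So the video's height is 2069.57 × 0.5739 ≈ 1187.76.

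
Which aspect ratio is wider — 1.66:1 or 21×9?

21×9

1.66 and 21×9 = 2.333; 2.333 > 1.66.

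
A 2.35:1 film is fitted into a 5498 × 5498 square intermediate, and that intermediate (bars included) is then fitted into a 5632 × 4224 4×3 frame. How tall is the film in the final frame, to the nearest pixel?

2.35:1 in 5498×5498: fills the width, so the film is 5498.00 × 2339.57.
square in 5632×4224: fills the height, so the intermediate becomes 4224.00 × 4224.00 — a scale of ×0.7683.
Applying the same ×0.7683: 2339.57 → 1797.45.

1797 px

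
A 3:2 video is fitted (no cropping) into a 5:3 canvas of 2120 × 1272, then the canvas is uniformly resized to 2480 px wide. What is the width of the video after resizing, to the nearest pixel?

2232 px

At 2120×1272 the video is height-limited, so width = 1272 × 3/2 ≈ 1908.00 px.
Scaling 2120 → 2480 is ×1.1698, so the width becomes 1908.00 × 1.1698 ≈ 2232.00 px.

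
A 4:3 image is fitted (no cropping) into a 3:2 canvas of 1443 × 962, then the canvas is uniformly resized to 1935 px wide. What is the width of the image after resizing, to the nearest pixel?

1720 px

At 1443×962 the image is height-limited, so width = 962 × 4/3 ≈ 1282.67 px.
Scaling 1443 → 1935 is ×1.3410, so the width becomes 1282.67 × 1.3410 ≈ 1720.00 px.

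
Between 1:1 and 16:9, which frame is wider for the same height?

1 and 16:9 = 1.778; 1.778 > 1.

16:9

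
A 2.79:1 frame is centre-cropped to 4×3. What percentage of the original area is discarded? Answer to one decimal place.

The height stays; only width is cut (since 4×3 is narrower than 2.79:1).
(1.333)/(2.790) ≈ 0.478 of the area survives, leaving 52.21% discarded.

52.2%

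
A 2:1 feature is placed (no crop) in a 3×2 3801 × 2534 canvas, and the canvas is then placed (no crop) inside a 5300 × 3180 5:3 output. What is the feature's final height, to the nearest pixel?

2385 px

Inside the 3801×2534 canvas the feature is width-limited at 3801.00 × 1900.50.
Second fit — the 3×2 canvas into 5300×3180 spans the height: 4770.00 × 3180.00 (×1.2549 from 3801×2534).
So the feature's height is 1900.50 × 1.2549 ≈ 2385.00.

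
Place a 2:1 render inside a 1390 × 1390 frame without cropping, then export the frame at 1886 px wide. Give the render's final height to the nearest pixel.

943 px

In the 1390×1390 frame the render fills the width: height = 1390 × 1/2 ≈ 695.00 px.
Scaling 1390 → 1886 is ×1.3568, so the height becomes 695.00 × 1.3568 ≈ 943.00 px.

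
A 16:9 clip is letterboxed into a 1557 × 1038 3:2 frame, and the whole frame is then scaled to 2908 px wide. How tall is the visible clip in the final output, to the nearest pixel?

1636 px

At 1557×1038 the clip is width-limited, so height = 1557 × 9/16 ≈ 875.81 px.
The frame scales by 2908/1557 = 1.8677; 875.81 × 1.8677 ≈ 1635.75 px.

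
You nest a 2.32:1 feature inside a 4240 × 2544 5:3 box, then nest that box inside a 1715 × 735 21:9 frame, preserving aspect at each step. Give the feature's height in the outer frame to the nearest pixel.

Inside the 4240×2544 canvas the feature is width-limited at 4240.00 × 1827.59.
5:3 in 1715×735: fills the height, so the intermediate becomes 1225.00 × 735.00 — a scale of ×0.2889.
Applying the same ×0.2889: 1827.59 → 528.02.

528 px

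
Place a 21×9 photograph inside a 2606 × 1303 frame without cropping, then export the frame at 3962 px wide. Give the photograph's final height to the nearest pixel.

Fitted into 2606×1303, the photograph spans the width; its height is 2606 × 9/21 ≈ 1116.86 px.
Scaling 2606 → 3962 is ×1.5203, so the height becomes 1116.86 × 1.5203 ≈ 1698.00 px.

1698 px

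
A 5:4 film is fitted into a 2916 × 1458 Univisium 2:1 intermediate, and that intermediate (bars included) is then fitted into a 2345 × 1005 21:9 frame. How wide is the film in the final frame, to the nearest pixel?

First fit — 5:4 into 2916×1458 spans the height: 1822.50 × 1458.00.
Univisium 2:1 in 2345×1005: fills the height, so the intermediate becomes 2010.00 × 1005.00 — a scale of ×0.6893.
Applying the same ×0.6893: 1822.50 → 1256.25.

1256 px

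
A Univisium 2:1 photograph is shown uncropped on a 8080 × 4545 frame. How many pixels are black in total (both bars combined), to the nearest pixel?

Since 2.000 > 1.778, the photograph is width-limited.
That makes the image 4040.0000 px tall (8080 × 1/2).
Leftover height: 4545 − 4040.0000 = 505.0000 px.
Across the 8080-px span: 505.0000 × 8080 ≈ 4080400 px.

4080400 pixels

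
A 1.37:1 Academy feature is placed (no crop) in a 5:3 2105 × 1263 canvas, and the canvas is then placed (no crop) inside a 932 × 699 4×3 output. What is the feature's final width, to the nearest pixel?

Inside the 2105×1263 canvas the feature is height-limited at 1730.31 × 1263.00.
5:3 in 932×699: fills the width, so the intermediate becomes 932.00 × 559.20 — a scale of ×0.4428.
The feature scales with it: width 1730.31 × 0.4428 ≈ 766.10.

766 px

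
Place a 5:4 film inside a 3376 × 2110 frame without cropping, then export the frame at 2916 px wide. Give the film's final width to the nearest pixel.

2278 px

Fitted into 3376×2110, the film spans the height; its width is 2110 × 5/4 ≈ 2637.50 px.
Scaling 3376 → 2916 is ×0.8637, so the width becomes 2637.50 × 0.8637 ≈ 2278.12 px.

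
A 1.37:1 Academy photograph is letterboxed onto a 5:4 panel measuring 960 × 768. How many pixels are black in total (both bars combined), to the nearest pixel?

1.37:1 Academy is wider than 5:4, so it spans the full width.
That makes the image 700.7299 px tall (960 / 1.370).
768 − 700.7299 = 67.2701 px of bars.
Across the 960-px span: 67.2701 × 960 ≈ 64579 px.

64579 pixels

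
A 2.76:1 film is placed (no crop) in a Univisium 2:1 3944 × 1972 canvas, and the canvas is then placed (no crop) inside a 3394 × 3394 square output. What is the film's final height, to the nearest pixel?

1230 px

2.76:1 in 3944×1972: fills the width, so the film is 3944.00 × 1428.99.
Univisium 2:1 in 3394×3394: fills the width, so the intermediate becomes 3394.00 × 1697.00 — a scale of ×0.8605.
So the film's height is 1428.99 × 0.8605 ≈ 1229.71.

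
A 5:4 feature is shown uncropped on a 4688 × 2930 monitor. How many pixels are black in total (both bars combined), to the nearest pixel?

5:4 is narrower than 16:10, so it spans the full height.
That makes the image 3662.5000 px wide (2930 × 5/4).
Leftover width: 4688 − 3662.5000 = 1025.5000 px.
That's 1025.5000 × 2930 ≈ 3004715 black pixels.

3004715 pixels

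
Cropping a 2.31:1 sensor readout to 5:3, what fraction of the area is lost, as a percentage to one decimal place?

27.8%

Going from 2.31:1 to 5:3 means cutting width while keeping height.
Area ratio = (1.667)/(2.310) = 72.15%; the remaining 27.85% is cropped out.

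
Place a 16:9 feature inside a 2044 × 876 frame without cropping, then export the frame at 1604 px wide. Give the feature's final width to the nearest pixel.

1222 px

Fitted into 2044×876, the feature spans the height; its width is 876 × 16/9 ≈ 1557.33 px.
Resizing to 1604 px wide multiplies everything by 0.7847: 1557.33 → 1222.10 px.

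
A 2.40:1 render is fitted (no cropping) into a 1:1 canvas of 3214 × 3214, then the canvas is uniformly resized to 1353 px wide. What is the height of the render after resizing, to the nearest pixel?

564 px

Fitted into 3214×3214, the render spans the width; its height is 3214 / 2.400 ≈ 1339.17 px.
Resizing to 1353 px wide multiplies everything by 0.4210: 1339.17 → 563.75 px.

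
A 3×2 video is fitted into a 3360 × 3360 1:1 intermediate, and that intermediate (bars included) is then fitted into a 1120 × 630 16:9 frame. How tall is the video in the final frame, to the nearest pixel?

420 px

3×2 in 3360×3360: fills the width, so the video is 3360.00 × 2240.00.
Second fit — the 1:1 canvas into 1120×630 spans the height: 630.00 × 630.00 (×0.1875 from 3360×3360).
So the video's height is 2240.00 × 0.1875 ≈ 420.00.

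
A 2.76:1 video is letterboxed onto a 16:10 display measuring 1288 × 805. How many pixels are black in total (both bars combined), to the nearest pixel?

435773 pixels

Since 2.760 > 1.600, the video is width-limited.
The video is 1288 / 2.760 ≈ 466.6667 px tall.
Leftover height: 805 − 466.6667 = 338.3333 px.
Bar area = 338.3333 × 1288 ≈ 435773 px.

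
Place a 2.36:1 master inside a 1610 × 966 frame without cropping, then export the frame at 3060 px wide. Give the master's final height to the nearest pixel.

1297 px

In the 1610×966 frame the master fills the width: height = 1610 / 2.360 ≈ 682.20 px.
Resizing to 3060 px wide multiplies everything by 1.9006: 682.20 → 1296.61 px.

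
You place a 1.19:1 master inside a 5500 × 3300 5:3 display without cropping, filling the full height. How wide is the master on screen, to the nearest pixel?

Content width = 3300 × 1.190 ≈ 3927.00 px.

3927 px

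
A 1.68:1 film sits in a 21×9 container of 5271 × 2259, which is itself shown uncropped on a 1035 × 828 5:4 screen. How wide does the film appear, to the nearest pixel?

Inside the 5271×2259 canvas the film is height-limited at 3795.12 × 2259.00.
The 21×9 canvas is width-limited in 1035×828, giving 1035.00 × 443.57; scale factor 0.1964.
Applying the same ×0.1964: 3795.12 → 745.20.

745 px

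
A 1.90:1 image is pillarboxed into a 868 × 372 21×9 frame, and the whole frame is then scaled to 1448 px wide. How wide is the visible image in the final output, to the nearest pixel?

In the 868×372 frame the image fills the height: width = 372 × 1.900 ≈ 706.80 px.
Resizing to 1448 px wide multiplies everything by 1.6682: 706.80 → 1179.09 px.

1179 px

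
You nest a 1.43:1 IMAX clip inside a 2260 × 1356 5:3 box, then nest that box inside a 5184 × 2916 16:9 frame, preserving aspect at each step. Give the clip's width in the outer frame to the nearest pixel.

4170 px

First fit — 1.43:1 IMAX into 2260×1356 spans the height: 1939.08 × 1356.00.
5:3 in 5184×2916: fills the height, so the intermediate becomes 4860.00 × 2916.00 — a scale of ×2.1504.
So the clip's width is 1939.08 × 2.1504 ≈ 4169.88.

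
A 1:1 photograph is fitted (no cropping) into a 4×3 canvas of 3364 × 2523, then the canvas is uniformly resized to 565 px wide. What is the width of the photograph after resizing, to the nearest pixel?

Fitted into 3364×2523, the photograph spans the height; its width is 2523 × 1/1 ≈ 2523.00 px.
The frame scales by 565/3364 = 0.1680; 2523.00 × 0.1680 ≈ 423.75 px.

424 px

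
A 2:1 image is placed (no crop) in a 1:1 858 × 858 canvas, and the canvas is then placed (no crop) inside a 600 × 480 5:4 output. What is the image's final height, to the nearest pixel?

First fit — 2:1 into 858×858 spans the width: 858.00 × 429.00.
The 1:1 canvas is height-limited in 600×480, giving 480.00 × 480.00; scale factor 0.5594.
So the image's height is 429.00 × 0.5594 ≈ 240.00.

240 px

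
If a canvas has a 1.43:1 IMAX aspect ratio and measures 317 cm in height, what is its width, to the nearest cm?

453 cm

At 1.43:1 IMAX, 317 × 1.430 ≈ 453.31.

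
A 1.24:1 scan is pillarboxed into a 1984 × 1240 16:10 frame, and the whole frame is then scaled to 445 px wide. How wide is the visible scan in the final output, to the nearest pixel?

In the 1984×1240 frame the scan fills the height: width = 1240 × 1.240 ≈ 1537.60 px.
The frame scales by 445/1984 = 0.2243; 1537.60 × 0.2243 ≈ 344.88 px.

345 px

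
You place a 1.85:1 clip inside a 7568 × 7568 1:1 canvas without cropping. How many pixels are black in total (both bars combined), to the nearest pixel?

26315368 pixels

1.85:1 (1.850) > 1:1 (1.000), so the clip fills the width.
Content height = 7568 / 1.850 ≈ 4090.8108 px.
Leftover height: 7568 − 4090.8108 = 3477.1892 px.
Bar area = 3477.1892 × 7568 ≈ 26315368 px.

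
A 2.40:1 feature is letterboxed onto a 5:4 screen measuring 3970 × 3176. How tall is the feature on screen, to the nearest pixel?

Since 2.400 > 1.250, the feature is width-limited.
Content height = 3970 / 2.400 ≈ 1654.17 px.

1654 px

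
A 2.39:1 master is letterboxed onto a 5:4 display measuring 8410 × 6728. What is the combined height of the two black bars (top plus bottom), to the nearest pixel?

2.39:1 (2.390) > 5:4 (1.250), so the master fills the width.
The master is 8410 / 2.390 ≈ 3518.83 px tall.
6728 − 3518.83 = 3209.17 px of bars.

3209 px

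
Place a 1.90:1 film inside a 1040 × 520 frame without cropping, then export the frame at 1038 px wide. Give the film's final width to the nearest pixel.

986 px

In the 1040×520 frame the film fills the height: width = 520 × 1.900 ≈ 988.00 px.
Resizing to 1038 px wide multiplies everything by 0.9981: 988.00 → 986.10 px.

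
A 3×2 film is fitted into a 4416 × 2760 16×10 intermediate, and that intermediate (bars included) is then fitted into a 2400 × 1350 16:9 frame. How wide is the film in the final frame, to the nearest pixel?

Inside the 4416×2760 canvas the film is height-limited at 4140.00 × 2760.00.
The 16×10 canvas is height-limited in 2400×1350, giving 2160.00 × 1350.00; scale factor 0.4891.
Applying the same ×0.4891: 4140.00 → 2025.00.

2025 px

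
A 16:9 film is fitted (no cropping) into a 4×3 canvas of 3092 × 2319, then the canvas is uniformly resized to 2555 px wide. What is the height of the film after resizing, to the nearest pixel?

In the 3092×2319 frame the film fills the width: height = 3092 × 9/16 ≈ 1739.25 px.
The frame scales by 2555/3092 = 0.8263; 1739.25 × 0.8263 ≈ 1437.19 px.

1437 px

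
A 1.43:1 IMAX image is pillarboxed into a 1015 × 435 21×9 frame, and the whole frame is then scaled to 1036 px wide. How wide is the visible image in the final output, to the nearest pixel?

635 px

Fitted into 1015×435, the image spans the height; its width is 435 × 1.430 ≈ 622.05 px.
The frame scales by 1036/1015 = 1.0207; 622.05 × 1.0207 ≈ 634.92 px.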